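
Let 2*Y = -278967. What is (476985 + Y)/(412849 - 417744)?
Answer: -675003/9790 ≈ -68.948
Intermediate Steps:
Y = -278967/2 (Y = (½)*(-278967) = -278967/2 ≈ -1.3948e+5)
(476985 + Y)/(412849 - 417744) = (476985 - 278967/2)/(412849 - 417744) = (675003/2)/(-4895) = (675003/2)*(-1/4895) = -675003/9790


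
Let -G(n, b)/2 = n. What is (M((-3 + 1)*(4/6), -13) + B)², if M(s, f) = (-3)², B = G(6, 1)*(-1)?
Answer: 441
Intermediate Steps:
G(n, b) = -2*n
B = 12 (B = -2*6*(-1) = -12*(-1) = 12)
M(s, f) = 9
(M((-3 + 1)*(4/6), -13) + B)² = (9 + 12)² = 21² = 441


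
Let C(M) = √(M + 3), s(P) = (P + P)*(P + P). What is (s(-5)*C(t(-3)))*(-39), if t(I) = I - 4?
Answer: -7800*I ≈ -7800.0*I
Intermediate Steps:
t(I) = -4 + I
s(P) = 4*P² (s(P) = (2*P)*(2*P) = 4*P²)
C(M) = √(3 + M)
(s(-5)*C(t(-3)))*(-39) = ((4*(-5)²)*√(3 + (-4 - 3)))*(-39) = ((4*25)*√(3 - 7))*(-39) = (100*√(-4))*(-39) = (100*(2*I))*(-39) = (200*I)*(-39) = -7800*I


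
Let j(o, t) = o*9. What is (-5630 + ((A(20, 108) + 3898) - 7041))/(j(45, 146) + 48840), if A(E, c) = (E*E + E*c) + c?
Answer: -407/3283 ≈ -0.12397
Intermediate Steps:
A(E, c) = c + E**2 + E*c (A(E, c) = (E**2 + E*c) + c = c + E**2 + E*c)
j(o, t) = 9*o
(-5630 + ((A(20, 108) + 3898) - 7041))/(j(45, 146) + 48840) = (-5630 + (((108 + 20**2 + 20*108) + 3898) - 7041))/(9*45 + 48840) = (-5630 + (((108 + 400 + 2160) + 3898) - 7041))/(405 + 48840) = (-5630 + ((2668 + 3898) - 7041))/49245 = (-5630 + (6566 - 7041))*(1/49245) = (-5630 - 475)*(1/49245) = -6105*1/49245 = -407/3283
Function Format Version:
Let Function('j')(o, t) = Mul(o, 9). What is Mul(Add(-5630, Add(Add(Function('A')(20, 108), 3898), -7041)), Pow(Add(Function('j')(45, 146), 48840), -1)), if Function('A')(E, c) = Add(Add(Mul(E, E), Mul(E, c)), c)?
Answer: Rational(-407, 3283) ≈ -0.12397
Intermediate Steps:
Function('A')(E, c) = Add(c, Pow(E, 2), Mul(E, c)) (Function('A')(E, c) = Add(Add(Pow(E, 2), Mul(E, c)), c) = Add(c, Pow(E, 2), Mul(E, c)))
Function('j')(o, t) = Mul(9, o)
Mul(Add(-5630, Add(Add(Function('A')(20, 108), 3898), -7041)), Pow(Add(Function('j')(45, 146), 48840), -1)) = Mul(Add(-5630, Add(Add(Add(108, Pow(20, 2), Mul(20, 108)), 3898), -7041)), Pow(Add(Mul(9, 45), 48840), -1)) = Mul(Add(-5630, Add(Add(Add(108, 400, 2160), 3898), -7041)), Pow(Add(405, 48840), -1)) = Mul(Add(-5630, Add(Add(2668, 3898), -7041)), Pow(49245, -1)) = Mul(Add(-5630, Add(6566, -7041)), Rational(1, 49245)) = Mul(Add(-5630, -475), Rational(1, 49245)) = Mul(-6105, Rational(1, 49245)) = Rational(-407, 3283)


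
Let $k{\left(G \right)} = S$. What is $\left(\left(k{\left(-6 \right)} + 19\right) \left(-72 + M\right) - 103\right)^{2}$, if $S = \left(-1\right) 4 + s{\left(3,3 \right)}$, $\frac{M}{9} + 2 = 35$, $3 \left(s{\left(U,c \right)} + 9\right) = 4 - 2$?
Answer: $1951609$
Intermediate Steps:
$s{\left(U,c \right)} = - \frac{25}{3}$ ($s{\left(U,c \right)} = -9 + \frac{4 - 2}{3} = -9 + \frac{1}{3} \cdot 2 = -9 + \frac{2}{3} = - \frac{25}{3}$)
$M = 297$ ($M = -18 + 9 \cdot 35 = -18 + 315 = 297$)
$S = - \frac{37}{3}$ ($S = \left(-1\right) 4 - \frac{25}{3} = -4 - \frac{25}{3} = - \frac{37}{3} \approx -12.333$)
$k{\left(G \right)} = - \frac{37}{3}$
$\left(\left(k{\left(-6 \right)} + 19\right) \left(-72 + M\right) - 103\right)^{2} = \left(\left(- \frac{37}{3} + 19\right) \left(-72 + 297\right) - 103\right)^{2} = \left(\frac{20}{3} \cdot 225 - 103\right)^{2} = \left(1500 - 103\right)^{2} = 1397^{2} = 1951609$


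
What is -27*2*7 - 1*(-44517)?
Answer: 44139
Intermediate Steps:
-27*2*7 - 1*(-44517) = -54*7 + 44517 = -378 + 44517 = 44139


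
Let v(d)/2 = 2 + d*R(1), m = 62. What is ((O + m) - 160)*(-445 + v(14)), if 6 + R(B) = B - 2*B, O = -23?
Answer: 77077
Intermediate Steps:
R(B) = -6 - B (R(B) = -6 + (B - 2*B) = -6 - B)
v(d) = 4 - 14*d (v(d) = 2*(2 + d*(-6 - 1*1)) = 2*(2 + d*(-6 - 1)) = 2*(2 + d*(-7)) = 2*(2 - 7*d) = 4 - 14*d)
((O + m) - 160)*(-445 + v(14)) = ((-23 + 62) - 160)*(-445 + (4 - 14*14)) = (39 - 160)*(-445 + (4 - 196)) = -121*(-445 - 192) = -121*(-637) = 77077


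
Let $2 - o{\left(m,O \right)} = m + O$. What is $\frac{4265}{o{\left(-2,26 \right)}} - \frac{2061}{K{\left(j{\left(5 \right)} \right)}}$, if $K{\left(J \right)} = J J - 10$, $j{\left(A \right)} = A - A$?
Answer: $\frac{673}{55} \approx 12.236$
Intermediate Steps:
$j{\left(A \right)} = 0$
$K{\left(J \right)} = -10 + J^{2}$ ($K{\left(J \right)} = J^{2} - 10 = -10 + J^{2}$)
$o{\left(m,O \right)} = 2 - O - m$ ($o{\left(m,O \right)} = 2 - \left(m + O\right) = 2 - \left(O + m\right) = 2 - O - m$)
$\frac{4265}{o{\left(-2,26 \right)}} - \frac{2061}{K{\left(j{\left(5 \right)} \right)}} = \frac{4265}{2 - 26 - -2} - \frac{2061}{-10 + 0^{2}} = \frac{4265}{2 - 26 + 2} - \frac{2061}{-10 + 0} = \frac{4265}{-22} - \frac{2061}{-10} = 4265 \left(- \frac{1}{22}\right) - - \frac{2061}{10} = - \frac{4265}{22} + \frac{2061}{10} = \frac{673}{55}$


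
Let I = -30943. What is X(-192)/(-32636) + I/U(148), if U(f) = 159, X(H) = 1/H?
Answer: -21543589273/110701312 ≈ -194.61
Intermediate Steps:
X(-192)/(-32636) + I/U(148) = 1/(-192*(-32636)) - 30943/159 = -1/192*(-1/32636) - 30943*1/159 = 1/6266112 - 30943/159 = -21543589273/110701312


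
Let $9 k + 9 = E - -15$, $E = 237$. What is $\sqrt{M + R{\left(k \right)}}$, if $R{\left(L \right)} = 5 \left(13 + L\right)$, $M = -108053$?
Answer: $i \sqrt{107853} \approx 328.41 i$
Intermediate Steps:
$k = 27$ ($k = -1 + \frac{237 - -15}{9} = -1 + \frac{237 + 15}{9} = -1 + \frac{1}{9} \cdot 252 = -1 + 28 = 27$)
$R{\left(L \right)} = 65 + 5 L$
$\sqrt{M + R{\left(k \right)}} = \sqrt{-108053 + \left(65 + 5 \cdot 27\right)} = \sqrt{-108053 + \left(65 + 135\right)} = \sqrt{-108053 + 200} = \sqrt{-107853} = i \sqrt{107853}$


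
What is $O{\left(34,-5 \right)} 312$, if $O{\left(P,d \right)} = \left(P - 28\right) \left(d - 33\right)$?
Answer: $-71136$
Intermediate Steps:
$O{\left(P,d \right)} = \left(-33 + d\right) \left(-28 + P\right)$ ($O{\left(P,d \right)} = \left(-28 + P\right) \left(-33 + d\right) = \left(-33 + d\right) \left(-28 + P\right)$)
$O{\left(34,-5 \right)} 312 = \left(924 - 1122 - -140 + 34 \left(-5\right)\right) 312 = \left(924 - 1122 + 140 - 170\right) 312 = \left(-228\right) 312 = -71136$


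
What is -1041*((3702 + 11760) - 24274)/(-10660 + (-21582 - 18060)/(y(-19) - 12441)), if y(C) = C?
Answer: -57149609160/66391979 ≈ -860.79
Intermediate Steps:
-1041*((3702 + 11760) - 24274)/(-10660 + (-21582 - 18060)/(y(-19) - 12441)) = -1041*((3702 + 11760) - 24274)/(-10660 + (-21582 - 18060)/(-19 - 12441)) = -1041*(15462 - 24274)/(-10660 - 39642/(-12460)) = -1041*(-8812/(-10660 - 39642*(-1/12460))) = -1041*(-8812/(-10660 + 19821/6230)) = -1041/((-66391979/6230*(-1/8812))) = -1041/66391979/54898760 = -1041*54898760/66391979 = -57149609160/66391979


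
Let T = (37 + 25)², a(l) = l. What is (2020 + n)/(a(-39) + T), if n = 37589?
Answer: 39609/3805 ≈ 10.410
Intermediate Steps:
T = 3844 (T = 62² = 3844)
(2020 + n)/(a(-39) + T) = (2020 + 37589)/(-39 + 3844) = 39609/3805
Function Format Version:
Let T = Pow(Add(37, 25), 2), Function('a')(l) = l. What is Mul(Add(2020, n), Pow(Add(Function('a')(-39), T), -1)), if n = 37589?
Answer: Rational(39609, 3805) ≈ 10.410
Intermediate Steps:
T = 3844 (T = Pow(62, 2) = 3844)
Mul(Add(2020, n), Pow(Add(Function('a')(-39), T), -1)) = Mul(Add(2020, 37589), Pow(Add(-39, 3844), -1)) = Mul(39609, Pow(3805, -1)) = Mul(39609, Rational(1, 3805)) = Rational(39609, 3805)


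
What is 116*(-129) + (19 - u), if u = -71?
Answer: -14874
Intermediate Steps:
116*(-129) + (19 - u) = 116*(-129) + (19 - 1*(-71)) = -14964 + (19 + 71) = -14964 + 90 = -14874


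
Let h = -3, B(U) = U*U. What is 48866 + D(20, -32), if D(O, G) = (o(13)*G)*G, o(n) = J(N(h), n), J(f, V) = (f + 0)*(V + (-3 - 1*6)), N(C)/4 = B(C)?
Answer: 196322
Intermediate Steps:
B(U) = U²
N(C) = 4*C²
J(f, V) = f*(-9 + V) (J(f, V) = f*(V + (-3 - 6)) = f*(V - 9) = f*(-9 + V))
o(n) = -324 + 36*n (o(n) = (4*(-3)²)*(-9 + n) = (4*9)*(-9 + n) = 36*(-9 + n) = -324 + 36*n)
D(O, G) = 144*G² (D(O, G) = ((-324 + 36*13)*G)*G = ((-324 + 468)*G)*G = (144*G)*G = 144*G²)
48866 + D(20, -32) = 48866 + 144*(-32)² = 48866 + 144*1024 = 48866 + 147456 = 196322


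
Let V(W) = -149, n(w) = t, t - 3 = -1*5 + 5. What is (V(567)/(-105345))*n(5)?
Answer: 149/35115 ≈ 0.0042432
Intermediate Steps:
t = 3 (t = 3 + (-1*5 + 5) = 3 + (-5 + 5) = 3 + 0 = 3)
n(w) = 3
(V(567)/(-105345))*n(5) = -149/(-105345)*3 = -149*(-1/105345)*3 = (149/105345)*3 = 149/35115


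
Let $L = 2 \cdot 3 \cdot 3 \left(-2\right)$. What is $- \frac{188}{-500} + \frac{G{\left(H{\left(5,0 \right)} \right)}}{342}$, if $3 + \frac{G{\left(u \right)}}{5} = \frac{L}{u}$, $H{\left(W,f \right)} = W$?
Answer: $\frac{3233}{14250} \approx 0.22688$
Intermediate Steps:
$L = -36$ ($L = 6 \cdot 3 \left(-2\right) = 18 \left(-2\right) = -36$)
$G{\left(u \right)} = -15 - \frac{180}{u}$ ($G{\left(u \right)} = -15 + 5 \left(- \frac{36}{u}\right) = -15 - \frac{180}{u}$)
$- \frac{188}{-500} + \frac{G{\left(H{\left(5,0 \right)} \right)}}{342} = - \frac{188}{-500} + \frac{-15 - \frac{180}{5}}{342} = \left(-188\right) \left(- \frac{1}{500}\right) + \left(-15 - 36\right) \frac{1}{342} = \frac{47}{125} + \left(-15 - 36\right) \frac{1}{342} = \frac{47}{125} - \frac{17}{114} = \frac{3233}{14250}$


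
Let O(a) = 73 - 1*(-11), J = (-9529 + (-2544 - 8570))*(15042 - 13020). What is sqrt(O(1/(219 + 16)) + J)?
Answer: 7*I*sqrt(851838) ≈ 6460.7*I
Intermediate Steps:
J = -41740146 (J = (-9529 - 11114)*2022 = -20643*2022 = -41740146)
O(a) = 84 (O(a) = 73 + 11 = 84)
sqrt(O(1/(219 + 16)) + J) = sqrt(84 - 41740146) = sqrt(-41740062) = 7*I*sqrt(851838)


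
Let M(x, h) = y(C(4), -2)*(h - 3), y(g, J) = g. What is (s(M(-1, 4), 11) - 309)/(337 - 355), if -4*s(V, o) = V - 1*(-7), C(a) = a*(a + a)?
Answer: 425/24 ≈ 17.708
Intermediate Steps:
C(a) = 2*a² (C(a) = a*(2*a) = 2*a²)
M(x, h) = -96 + 32*h (M(x, h) = (2*4²)*(h - 3) = (2*16)*(-3 + h) = 32*(-3 + h) = -96 + 32*h)
s(V, o) = -7/4 - V/4 (s(V, o) = -(V - 1*(-7))/4 = -(V + 7)/4 = -(7 + V)/4 = -7/4 - V/4)
(s(M(-1, 4), 11) - 309)/(337 - 355) = ((-7/4 - (-96 + 32*4)/4) - 309)/(337 - 355) = ((-7/4 - (-96 + 128)/4) - 309)/(-18) = ((-7/4 - ¼*32) - 309)*(-1/18) = ((-7/4 - 8) - 309)*(-1/18) = (-39/4 - 309)*(-1/18) = -1275/4*(-1/18) = 425/24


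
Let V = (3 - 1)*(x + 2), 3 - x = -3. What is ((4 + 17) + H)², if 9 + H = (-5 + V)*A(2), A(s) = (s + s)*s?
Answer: 10000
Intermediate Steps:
x = 6 (x = 3 - 1*(-3) = 3 + 3 = 6)
A(s) = 2*s² (A(s) = (2*s)*s = 2*s²)
V = 16 (V = (3 - 1)*(6 + 2) = 2*8 = 16)
H = 79 (H = -9 + (-5 + 16)*(2*2²) = -9 + 11*(2*4) = -9 + 11*8 = -9 + 88 = 79)
((4 + 17) + H)² = ((4 + 17) + 79)² = (21 + 79)² = 100² = 10000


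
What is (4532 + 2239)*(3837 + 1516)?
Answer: 36245163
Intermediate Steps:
(4532 + 2239)*(3837 + 1516) = 6771*5353 = 36245163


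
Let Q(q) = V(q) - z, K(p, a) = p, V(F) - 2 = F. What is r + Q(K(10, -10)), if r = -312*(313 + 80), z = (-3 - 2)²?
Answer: -122629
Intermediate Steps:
V(F) = 2 + F
z = 25 (z = (-5)² = 25)
Q(q) = -23 + q (Q(q) = (2 + q) - 1*25 = (2 + q) - 25 = -23 + q)
r = -122616 (r = -312*393 = -122616)
r + Q(K(10, -10)) = -122616 + (-23 + 10) = -122616 - 13 = -122629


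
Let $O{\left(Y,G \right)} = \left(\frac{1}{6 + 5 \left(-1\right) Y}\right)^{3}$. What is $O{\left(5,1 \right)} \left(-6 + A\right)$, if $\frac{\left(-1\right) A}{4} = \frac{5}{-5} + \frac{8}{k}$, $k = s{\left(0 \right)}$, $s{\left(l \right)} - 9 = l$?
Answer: $\frac{50}{61731} \approx 0.00080997$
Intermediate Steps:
$s{\left(l \right)} = 9 + l$
$O{\left(Y,G \right)} = \frac{1}{\left(6 - 5 Y\right)^{3}}$ ($O{\left(Y,G \right)} = \left(\frac{1}{6 - 5 Y}\right)^{3} = \frac{1}{\left(6 - 5 Y\right)^{3}}$)
$k = 9$ ($k = 9 + 0 = 9$)
$A = \frac{4}{9}$ ($A = - 4 \left(\frac{5}{-5} + \frac{8}{9}\right) = - 4 \left(5 \left(- \frac{1}{5}\right) + 8 \cdot \frac{1}{9}\right) = - 4 \left(-1 + \frac{8}{9}\right) = \left(-4\right) \left(- \frac{1}{9}\right) = \frac{4}{9} \approx 0.44444$)
$O{\left(5,1 \right)} \left(-6 + A\right) = - \frac{1}{\left(-6 + 5 \cdot 5\right)^{3}} \left(-6 + \frac{4}{9}\right) = - \frac{1}{\left(-6 + 25\right)^{3}} \left(- \frac{50}{9}\right) = - \frac{1}{6859} \left(- \frac{50}{9}\right) = \left(-1\right) \frac{1}{6859} \left(- \frac{50}{9}\right) = \left(- \frac{1}{6859}\right) \left(- \frac{50}{9}\right) = \frac{50}{61731}$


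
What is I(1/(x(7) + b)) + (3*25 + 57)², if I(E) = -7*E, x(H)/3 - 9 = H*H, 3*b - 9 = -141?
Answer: 2265113/130 ≈ 17424.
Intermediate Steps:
b = -44 (b = 3 + (⅓)*(-141) = 3 - 47 = -44)
x(H) = 27 + 3*H² (x(H) = 27 + 3*(H*H) = 27 + 3*H²)
I(1/(x(7) + b)) + (3*25 + 57)² = -7/((27 + 3*7²) - 44) + (3*25 + 57)² = -7/((27 + 3*49) - 44) + (75 + 57)² = -7/((27 + 147) - 44) + 132² = -7/(174 - 44) + 17424 = -7/130 + 17424 = 2265113/130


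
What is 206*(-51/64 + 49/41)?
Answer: 107635/1312 ≈ 82.039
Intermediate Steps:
206*(-51/64 + 49/41) = 206*(1045/2624) = 107635/1312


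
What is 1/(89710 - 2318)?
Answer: 1/87392 ≈ 1.1443e-5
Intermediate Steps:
1/(89710 - 2318) = 1/87392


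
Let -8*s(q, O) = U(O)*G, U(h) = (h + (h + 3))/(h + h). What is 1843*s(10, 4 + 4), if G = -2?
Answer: 35017/64 ≈ 547.14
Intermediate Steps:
U(h) = (3 + 2*h)/(2*h) (U(h) = (h + (3 + h))/((2*h)) = (3 + 2*h)*(1/(2*h)) = (3 + 2*h)/(2*h))
s(q, O) = (3/2 + O)/(4*O) (s(q, O) = -(3/2 + O)/O*(-2)/8 = -(-1)*(3/2 + O)/(4*O) = (3/2 + O)/(4*O))
1843*s(10, 4 + 4) = 1843*((3 + 2*(4 + 4))/(8*(4 + 4))) = 1843*((⅛)*(3 + 2*8)/8) = 1843*((⅛)*(⅛)*(3 + 16)) = 1843*((⅛)*(⅛)*19) = 1843*(19/64) = 35017/64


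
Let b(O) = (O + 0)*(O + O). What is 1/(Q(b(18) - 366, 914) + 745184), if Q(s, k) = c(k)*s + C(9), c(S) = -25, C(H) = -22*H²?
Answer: 1/736352 ≈ 1.3580e-6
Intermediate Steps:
b(O) = 2*O² (b(O) = O*(2*O) = 2*O²)
Q(s, k) = -1782 - 25*s (Q(s, k) = -25*s - 22*9² = -25*s - 22*81 = -25*s - 1782 = -1782 - 25*s)
1/(Q(b(18) - 366, 914) + 745184) = 1/((-1782 - 25*(2*18² - 366)) + 745184) = 1/((-1782 - 25*(2*324 - 366)) + 745184) = 1/((-1782 - 25*(648 - 366)) + 745184) = 1/((-1782 - 25*282) + 745184) = 1/((-1782 - 7050) + 745184) = 1/(-8832 + 745184) = 1/736352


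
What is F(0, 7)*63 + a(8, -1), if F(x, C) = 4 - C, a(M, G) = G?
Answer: -190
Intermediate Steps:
F(0, 7)*63 + a(8, -1) = (4 - 1*7)*63 - 1 = (4 - 7)*63 - 1 = -3*63 - 1 = -189 - 1 = -190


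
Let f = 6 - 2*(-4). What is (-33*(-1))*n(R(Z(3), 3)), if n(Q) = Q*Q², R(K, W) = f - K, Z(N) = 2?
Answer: 57024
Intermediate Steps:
f = 14 (f = 6 + 8 = 14)
R(K, W) = 14 - K
n(Q) = Q³
(-33*(-1))*n(R(Z(3), 3)) = (-33*(-1))*(14 - 1*2)³ = 33*(14 - 2)³ = 33*12³ = 33*1728 = 57024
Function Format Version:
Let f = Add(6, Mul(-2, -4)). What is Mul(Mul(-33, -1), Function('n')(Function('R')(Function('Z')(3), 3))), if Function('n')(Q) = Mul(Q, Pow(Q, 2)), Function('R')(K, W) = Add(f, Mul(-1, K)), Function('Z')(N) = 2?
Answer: 57024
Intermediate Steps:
f = 14 (f = Add(6, 8) = 14)
Function('R')(K, W) = Add(14, Mul(-1, K))
Function('n')(Q) = Pow(Q, 3)
Mul(Mul(-33, -1), Function('n')(Function('R')(Function('Z')(3), 3))) = Mul(Mul(-33, -1), Pow(Add(14, Mul(-1, 2)), 3)) = Mul(33, Pow(Add(14, -2), 3)) = Mul(33, Pow(12, 3)) = Mul(33, 1728) = 57024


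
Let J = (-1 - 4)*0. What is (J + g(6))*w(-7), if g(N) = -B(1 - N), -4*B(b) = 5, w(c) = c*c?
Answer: 245/4 ≈ 61.250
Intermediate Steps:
w(c) = c**2
B(b) = -5/4 (B(b) = -1/4*5 = -5/4)
g(N) = 5/4 (g(N) = -1*(-5/4) = 5/4)
J = 0 (J = -5*0 = 0)
(J + g(6))*w(-7) = (0 + 5/4)*(-7)**2 = (5/4)*49 = 245/4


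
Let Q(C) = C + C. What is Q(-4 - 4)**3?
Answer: -4096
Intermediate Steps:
Q(C) = 2*C
Q(-4 - 4)**3 = (2*(-4 - 4))**3 = (2*(-8))**3 = (-16)**3 = -4096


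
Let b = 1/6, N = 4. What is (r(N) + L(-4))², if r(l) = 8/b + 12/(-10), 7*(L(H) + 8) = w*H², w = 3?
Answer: 2553604/1225 ≈ 2084.6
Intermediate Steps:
b = ⅙ ≈ 0.16667
L(H) = -8 + 3*H²/7 (L(H) = -8 + (3*H²)/7 = -8 + 3*H²/7)
r(l) = 234/5 (r(l) = 8/(⅙) + 12/(-10) = 8*6 + 12*(-⅒) = 48 - 6/5 = 234/5)
(r(N) + L(-4))² = (234/5 + (-8 + (3/7)*(-4)²))² = (234/5 + (-8 + (3/7)*16))² = (234/5 + (-8 + 48/7))² = (234/5 - 8/7)² = (1598/35)² = 2553604/1225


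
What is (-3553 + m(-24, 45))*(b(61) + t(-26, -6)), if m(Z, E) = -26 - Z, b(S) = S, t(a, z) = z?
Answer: -195525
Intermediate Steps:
(-3553 + m(-24, 45))*(b(61) + t(-26, -6)) = (-3553 + (-26 - 1*(-24)))*(61 - 6) = (-3553 + (-26 + 24))*55 = (-3553 - 2)*55 = -3555*55 = -195525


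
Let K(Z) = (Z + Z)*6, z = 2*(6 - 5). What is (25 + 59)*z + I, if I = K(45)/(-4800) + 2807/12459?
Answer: 167561389/996720 ≈ 168.11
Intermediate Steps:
z = 2 (z = 2*1 = 2)
K(Z) = 12*Z (K(Z) = (2*Z)*6 = 12*Z)
I = 112429/996720 (I = (12*45)/(-4800) + 2807/12459 = 540*(-1/4800) + 2807*(1/12459) = -9/80 + 2807/12459 = 112429/996720 ≈ 0.11280)
(25 + 59)*z + I = (25 + 59)*2 + 112429/996720 = 84*2 + 112429/996720 = 168 + 112429/996720 = 167561389/996720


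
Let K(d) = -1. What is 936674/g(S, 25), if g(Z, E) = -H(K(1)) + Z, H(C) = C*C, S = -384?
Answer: -936674/385 ≈ -2432.9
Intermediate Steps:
H(C) = C**2
g(Z, E) = -1 + Z (g(Z, E) = -1*(-1)**2 + Z = -1*1 + Z = -1 + Z)
936674/g(S, 25) = 936674/(-1 - 384) = 936674/(-385) = 936674*(-1/385) = -936674/385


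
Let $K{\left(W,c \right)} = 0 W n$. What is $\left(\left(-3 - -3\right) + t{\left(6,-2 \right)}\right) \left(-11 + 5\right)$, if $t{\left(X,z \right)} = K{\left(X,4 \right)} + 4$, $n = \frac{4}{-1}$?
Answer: $-24$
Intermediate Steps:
$n = -4$ ($n = 4 \left(-1\right) = -4$)
$K{\left(W,c \right)} = 0$ ($K{\left(W,c \right)} = 0 W \left(-4\right) = 0 \left(-4\right) = 0$)
$t{\left(X,z \right)} = 4$ ($t{\left(X,z \right)} = 0 + 4 = 4$)
$\left(\left(-3 - -3\right) + t{\left(6,-2 \right)}\right) \left(-11 + 5\right) = \left(\left(-3 - -3\right) + 4\right) \left(-11 + 5\right) = \left(\left(-3 + 3\right) + 4\right) \left(-6\right) = \left(0 + 4\right) \left(-6\right) = 4 \left(-6\right) = -24$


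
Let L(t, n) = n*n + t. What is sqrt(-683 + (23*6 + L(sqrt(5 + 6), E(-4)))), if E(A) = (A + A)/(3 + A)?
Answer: sqrt(-481 + sqrt(11)) ≈ 21.856*I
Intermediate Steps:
E(A) = 2*A/(3 + A) (E(A) = (2*A)/(3 + A) = 2*A/(3 + A))
L(t, n) = t + n**2 (L(t, n) = n**2 + t = t + n**2)
sqrt(-683 + (23*6 + L(sqrt(5 + 6), E(-4)))) = sqrt(-683 + (23*6 + (sqrt(5 + 6) + (2*(-4)/(3 - 4))**2))) = sqrt(-683 + (138 + (sqrt(11) + (2*(-4)/(-1))**2))) = sqrt(-683 + (138 + (sqrt(11) + (2*(-4)*(-1))**2))) = sqrt(-683 + (138 + (sqrt(11) + 8**2))) = sqrt(-683 + (138 + (sqrt(11) + 64))) = sqrt(-683 + (138 + (64 + sqrt(11)))) = sqrt(-683 + (202 + sqrt(11))) = sqrt(-481 + sqrt(11))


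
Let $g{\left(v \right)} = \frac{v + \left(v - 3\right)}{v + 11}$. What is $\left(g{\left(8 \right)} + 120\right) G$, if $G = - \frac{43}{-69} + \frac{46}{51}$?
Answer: $\frac{4102177}{22287} \approx 184.06$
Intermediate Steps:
$g{\left(v \right)} = \frac{-3 + 2 v}{11 + v}$ ($g{\left(v \right)} = \frac{v + \left(v - 3\right)}{11 + v} = \frac{v + \left(-3 + v\right)}{11 + v} = \frac{-3 + 2 v}{11 + v}$)
$G = \frac{1789}{1173}$ ($G = \left(-43\right) \left(- \frac{1}{69}\right) + 46 \cdot \frac{1}{51} = \frac{43}{69} + \frac{46}{51} = \frac{1789}{1173} \approx 1.5251$)
$\left(g{\left(8 \right)} + 120\right) G = \left(\frac{-3 + 2 \cdot 8}{11 + 8} + 120\right) \frac{1789}{1173} = \left(\frac{-3 + 16}{19} + 120\right) \frac{1789}{1173} = \left(\frac{1}{19} \cdot 13 + 120\right) \frac{1789}{1173} = \left(\frac{13}{19} + 120\right) \frac{1789}{1173} = \frac{2293}{19} \cdot \frac{1789}{1173} = \frac{4102177}{22287}$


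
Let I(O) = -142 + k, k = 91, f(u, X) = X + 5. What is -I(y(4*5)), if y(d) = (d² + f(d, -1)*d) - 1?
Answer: 51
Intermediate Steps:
f(u, X) = 5 + X
y(d) = -1 + d² + 4*d (y(d) = (d² + (5 - 1)*d) - 1 = (d² + 4*d) - 1 = -1 + d² + 4*d)
I(O) = -51 (I(O) = -142 + 91 = -51)
-I(y(4*5)) = -1*(-51) = 51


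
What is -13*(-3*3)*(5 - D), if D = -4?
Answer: 1053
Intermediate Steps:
-13*(-3*3)*(5 - D) = -13*(-3*3)*(5 - 1*(-4)) = -(-117)*(5 + 4) = -(-117)*9 = -13*(-81) = 1053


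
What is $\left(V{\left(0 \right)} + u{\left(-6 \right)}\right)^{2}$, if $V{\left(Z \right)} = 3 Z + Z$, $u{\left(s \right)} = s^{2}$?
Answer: $1296$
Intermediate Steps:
$V{\left(Z \right)} = 4 Z$
$\left(V{\left(0 \right)} + u{\left(-6 \right)}\right)^{2} = \left(4 \cdot 0 + \left(-6\right)^{2}\right)^{2} = \left(0 + 36\right)^{2} = 36^{2} = 1296$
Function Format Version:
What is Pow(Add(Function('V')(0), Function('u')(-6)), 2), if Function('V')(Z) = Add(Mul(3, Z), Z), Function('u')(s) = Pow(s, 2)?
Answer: 1296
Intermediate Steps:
Function('V')(Z) = Mul(4, Z)
Pow(Add(Function('V')(0), Function('u')(-6)), 2) = Pow(Add(Mul(4, 0), Pow(-6, 2)), 2) = Pow(Add(0, 36), 2) = Pow(36, 2) = 1296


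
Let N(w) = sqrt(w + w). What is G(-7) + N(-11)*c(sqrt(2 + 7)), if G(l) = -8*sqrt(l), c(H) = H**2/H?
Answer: I*(-8*sqrt(7) + 3*sqrt(22)) ≈ -7.0948*I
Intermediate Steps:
c(H) = H
N(w) = sqrt(2)*sqrt(w) (N(w) = sqrt(2*w) = sqrt(2)*sqrt(w))
G(-7) + N(-11)*c(sqrt(2 + 7)) = -8*I*sqrt(7) + (sqrt(2)*sqrt(-11))*sqrt(2 + 7) = -8*I*sqrt(7) + (sqrt(2)*(I*sqrt(11)))*sqrt(9) = -8*I*sqrt(7) + (I*sqrt(22))*3 = -8*I*sqrt(7) + 3*I*sqrt(22)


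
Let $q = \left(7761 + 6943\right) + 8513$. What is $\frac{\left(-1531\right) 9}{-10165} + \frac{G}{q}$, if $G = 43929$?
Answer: $\frac{255481776}{78666935} \approx 3.2476$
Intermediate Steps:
$q = 23217$ ($q = 14704 + 8513 = 23217$)
$\frac{\left(-1531\right) 9}{-10165} + \frac{G}{q} = \frac{\left(-1531\right) 9}{-10165} + \frac{43929}{23217} = \left(-13779\right) \left(- \frac{1}{10165}\right) + 43929 \cdot \frac{1}{23217} = \frac{13779}{10165} + \frac{14643}{7739} = \frac{255481776}{78666935}$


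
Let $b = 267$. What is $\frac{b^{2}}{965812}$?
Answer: $\frac{71289}{965812} \approx 0.073812$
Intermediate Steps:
$\frac{b^{2}}{965812} = \frac{267^{2}}{965812} = 71289 \cdot \frac{1}{965812} = \frac{71289}{965812}$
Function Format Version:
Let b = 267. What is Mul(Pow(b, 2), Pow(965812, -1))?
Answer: Rational(71289, 965812) ≈ 0.073812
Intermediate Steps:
Mul(Pow(b, 2), Pow(965812, -1)) = Mul(Pow(267, 2), Pow(965812, -1)) = Mul(71289, Rational(1, 965812)) = Rational(71289, 965812)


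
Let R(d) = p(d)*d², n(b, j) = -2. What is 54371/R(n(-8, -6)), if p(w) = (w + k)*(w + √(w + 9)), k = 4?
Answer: 54371/12 + 54371*√7/24 ≈ 10525.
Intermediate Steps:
p(w) = (4 + w)*(w + √(9 + w)) (p(w) = (w + 4)*(w + √(w + 9)) = (4 + w)*(w + √(9 + w)))
R(d) = d²*(d² + 4*d + 4*√(9 + d) + d*√(9 + d)) (R(d) = (d² + 4*d + 4*√(9 + d) + d*√(9 + d))*d² = d²*(d² + 4*d + 4*√(9 + d) + d*√(9 + d)))
54371/R(n(-8, -6)) = 54371/(((-2)²*((-2)² + 4*(-2) + 4*√(9 - 2) - 2*√(9 - 2)))) = 54371/((4*(4 - 8 + 4*√7 - 2*√7))) = 54371/((4*(-4 + 2*√7))) = 54371/(-16 + 8*√7)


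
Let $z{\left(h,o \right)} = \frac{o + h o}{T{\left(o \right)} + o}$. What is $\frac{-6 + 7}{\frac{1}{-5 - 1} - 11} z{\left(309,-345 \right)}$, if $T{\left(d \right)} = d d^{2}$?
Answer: $- \frac{930}{3987371} \approx -0.00023324$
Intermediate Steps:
$T{\left(d \right)} = d^{3}$
$z{\left(h,o \right)} = \frac{o + h o}{o + o^{3}}$ ($z{\left(h,o \right)} = \frac{o + h o}{o^{3} + o} = \frac{o + h o}{o + o^{3}}$)
$\frac{-6 + 7}{\frac{1}{-5 - 1} - 11} z{\left(309,-345 \right)} = \frac{-6 + 7}{\frac{1}{-5 - 1} - 11} \frac{1 + 309}{1 + \left(-345\right)^{2}} = 1 \frac{1}{\frac{1}{-6} - 11} \frac{1}{1 + 119025} \cdot 310 = 1 \frac{1}{- \frac{1}{6} - 11} \cdot \frac{1}{119026} \cdot 310 = 1 \frac{1}{- \frac{67}{6}} \cdot \frac{1}{119026} \cdot 310 = 1 \left(- \frac{6}{67}\right) \frac{155}{59513} = \left(- \frac{6}{67}\right) \frac{155}{59513} = - \frac{930}{3987371}$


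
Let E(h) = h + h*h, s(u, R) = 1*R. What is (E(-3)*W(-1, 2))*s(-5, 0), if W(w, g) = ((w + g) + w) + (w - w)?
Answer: 0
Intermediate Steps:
s(u, R) = R
E(h) = h + h²
W(w, g) = g + 2*w (W(w, g) = ((g + w) + w) + 0 = (g + 2*w) + 0 = g + 2*w)
(E(-3)*W(-1, 2))*s(-5, 0) = ((-3*(1 - 3))*(2 + 2*(-1)))*0 = ((-3*(-2))*(2 - 2))*0 = (6*0)*0 = 0*0 = 0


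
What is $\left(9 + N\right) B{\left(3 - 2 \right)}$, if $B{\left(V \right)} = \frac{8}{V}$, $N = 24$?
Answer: $264$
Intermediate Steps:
$\left(9 + N\right) B{\left(3 - 2 \right)} = \left(9 + 24\right) \frac{8}{3 - 2} = 33 \frac{8}{3 - 2} = 33 \cdot \frac{8}{1} = 33 \cdot 8 \cdot 1 = 33 \cdot 8 = 264$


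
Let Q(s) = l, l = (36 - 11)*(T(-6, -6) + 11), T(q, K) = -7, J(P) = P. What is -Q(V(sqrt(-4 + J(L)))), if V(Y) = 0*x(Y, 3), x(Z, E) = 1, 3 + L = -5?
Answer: -100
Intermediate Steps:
L = -8 (L = -3 - 5 = -8)
V(Y) = 0 (V(Y) = 0*1 = 0)
l = 100 (l = (36 - 11)*(-7 + 11) = 25*4 = 100)
Q(s) = 100
-Q(V(sqrt(-4 + J(L)))) = -1*100 = -100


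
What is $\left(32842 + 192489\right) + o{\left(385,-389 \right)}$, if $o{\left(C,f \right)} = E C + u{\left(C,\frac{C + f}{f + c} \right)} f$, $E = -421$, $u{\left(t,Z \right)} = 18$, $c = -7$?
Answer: $56244$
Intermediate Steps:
$o{\left(C,f \right)} = - 421 C + 18 f$
$\left(32842 + 192489\right) + o{\left(385,-389 \right)} = \left(32842 + 192489\right) + \left(\left(-421\right) 385 + 18 \left(-389\right)\right) = 225331 - 169087 = 56244$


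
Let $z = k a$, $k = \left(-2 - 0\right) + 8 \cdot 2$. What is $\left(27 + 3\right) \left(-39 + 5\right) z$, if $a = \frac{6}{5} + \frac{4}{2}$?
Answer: $-45696$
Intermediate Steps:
$k = 14$ ($k = \left(-2 + 0\right) + 16 = -2 + 16 = 14$)
$a = \frac{16}{5}$ ($a = 6 \cdot \frac{1}{5} + 4 \cdot \frac{1}{2} = \frac{6}{5} + 2 = \frac{16}{5} \approx 3.2$)
$z = \frac{224}{5}$ ($z = 14 \cdot \frac{16}{5} = \frac{224}{5} \approx 44.8$)
$\left(27 + 3\right) \left(-39 + 5\right) z = \left(27 + 3\right) \left(-39 + 5\right) \frac{224}{5} = 30 \left(-34\right) \frac{224}{5} = \left(-1020\right) \frac{224}{5} = -45696$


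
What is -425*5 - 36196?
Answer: -38321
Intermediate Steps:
-425*5 - 36196 = -2125 - 36196 = -38321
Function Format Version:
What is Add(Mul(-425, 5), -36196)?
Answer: -38321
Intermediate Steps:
Add(Mul(-425, 5), -36196) = Add(-2125, -36196) = -38321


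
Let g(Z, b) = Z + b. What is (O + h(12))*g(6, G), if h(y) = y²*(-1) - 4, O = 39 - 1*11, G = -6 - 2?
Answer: 240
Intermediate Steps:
G = -8
O = 28 (O = 39 - 11 = 28)
h(y) = -4 - y² (h(y) = -y² - 4 = -4 - y²)
(O + h(12))*g(6, G) = (28 + (-4 - 1*12²))*(6 - 8) = (28 + (-4 - 1*144))*(-2) = (28 + (-4 - 144))*(-2) = (28 - 148)*(-2) = -120*(-2) = 240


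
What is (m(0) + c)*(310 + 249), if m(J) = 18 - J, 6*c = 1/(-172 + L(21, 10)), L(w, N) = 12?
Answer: 9658961/960 ≈ 10061.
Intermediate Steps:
c = -1/960 (c = 1/(6*(-172 + 12)) = (1/6)/(-160) = (1/6)*(-1/160) = -1/960 ≈ -0.0010417)
(m(0) + c)*(310 + 249) = ((18 - 1*0) - 1/960)*(310 + 249) = ((18 + 0) - 1/960)*559 = (18 - 1/960)*559 = (17279/960)*559 = 9658961/960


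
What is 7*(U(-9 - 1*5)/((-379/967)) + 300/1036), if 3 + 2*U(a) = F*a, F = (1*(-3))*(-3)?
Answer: 32365287/28046 ≈ 1154.0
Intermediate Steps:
F = 9 (F = -3*(-3) = 9)
U(a) = -3/2 + 9*a/2 (U(a) = -3/2 + (9*a)/2 = -3/2 + 9*a/2)
7*(U(-9 - 1*5)/((-379/967)) + 300/1036) = 7*((-3/2 + 9*(-9 - 1*5)/2)/((-379/967)) + 300/1036) = 7*((-3/2 + 9*(-9 - 5)/2)/((-379*1/967)) + 300*(1/1036)) = 7*((-3/2 + (9/2)*(-14))/(-379/967) + 75/259) = 7*((-3/2 - 63)*(-967/379) + 75/259) = 7*(-129/2*(-967/379) + 75/259) = 7*(124743/758 + 75/259) = 7*(32365287/196322) = 32365287/28046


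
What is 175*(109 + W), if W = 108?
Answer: 37975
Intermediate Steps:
175*(109 + W) = 175*(109 + 108) = 175*217 = 37975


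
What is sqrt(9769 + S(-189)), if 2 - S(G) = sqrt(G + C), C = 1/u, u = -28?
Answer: sqrt(1915116 - 14*I*sqrt(37051))/14 ≈ 98.848 - 0.069546*I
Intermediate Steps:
C = -1/28 (C = 1/(-28) = -1/28 ≈ -0.035714)
S(G) = 2 - sqrt(-1/28 + G) (S(G) = 2 - sqrt(G - 1/28) = 2 - sqrt(-1/28 + G))
sqrt(9769 + S(-189)) = sqrt(9769 + (2 - sqrt(-7 + 196*(-189))/14)) = sqrt(9769 + (2 - sqrt(-7 - 37044)/14)) = sqrt(9769 + (2 - I*sqrt(37051)/14)) = sqrt(9771 - I*sqrt(37051)/14)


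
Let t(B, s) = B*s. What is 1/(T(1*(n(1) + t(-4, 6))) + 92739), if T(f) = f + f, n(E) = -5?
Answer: 1/92681 ≈ 1.0790e-5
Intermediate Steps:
T(f) = 2*f
1/(T(1*(n(1) + t(-4, 6))) + 92739) = 1/(2*(1*(-5 - 4*6)) + 92739) = 1/(2*(1*(-5 - 24)) + 92739) = 1/(2*(1*(-29)) + 92739) = 1/(2*(-29) + 92739) = 1/(-58 + 92739) = 1/92681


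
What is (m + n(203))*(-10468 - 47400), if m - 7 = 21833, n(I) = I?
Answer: -1275584324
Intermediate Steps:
m = 21840 (m = 7 + 21833 = 21840)
(m + n(203))*(-10468 - 47400) = (21840 + 203)*(-10468 - 47400) = 22043*(-57868) = -1275584324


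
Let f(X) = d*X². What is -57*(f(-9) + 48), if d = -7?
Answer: 29583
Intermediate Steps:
f(X) = -7*X²
-57*(f(-9) + 48) = -57*(-7*(-9)² + 48) = -57*(-7*81 + 48) = -57*(-567 + 48) = -57*(-519) = 29583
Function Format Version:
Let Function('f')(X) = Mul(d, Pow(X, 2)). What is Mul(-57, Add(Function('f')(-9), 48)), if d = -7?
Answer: 29583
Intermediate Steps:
Function('f')(X) = Mul(-7, Pow(X, 2))
Mul(-57, Add(Function('f')(-9), 48)) = Mul(-57, Add(Mul(-7, Pow(-9, 2)), 48)) = Mul(-57, Add(Mul(-7, 81), 48)) = Mul(-57, Add(-567, 48)) = Mul(-57, -519) = 29583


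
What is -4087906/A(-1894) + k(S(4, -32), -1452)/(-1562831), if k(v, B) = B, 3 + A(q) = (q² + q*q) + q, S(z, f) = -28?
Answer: -6378291642986/11209522559825 ≈ -0.56901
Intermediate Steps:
A(q) = -3 + q + 2*q² (A(q) = -3 + ((q² + q*q) + q) = -3 + ((q² + q²) + q) = -3 + (2*q² + q) = -3 + (q + 2*q²) = -3 + q + 2*q²)
-4087906/A(-1894) + k(S(4, -32), -1452)/(-1562831) = -4087906/(-3 - 1894 + 2*(-1894)²) - 1452/(-1562831) = -4087906/(-3 - 1894 + 2*3587236) - 1452*(-1/1562831) = -4087906/(-3 - 1894 + 7174472) + 1452/1562831 = -4087906/7172575 + 1452/1562831 = -6378291642986/11209522559825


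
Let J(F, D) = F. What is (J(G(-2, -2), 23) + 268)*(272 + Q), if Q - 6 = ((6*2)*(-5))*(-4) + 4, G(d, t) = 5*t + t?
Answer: 133632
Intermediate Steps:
G(d, t) = 6*t
Q = 250 (Q = 6 + (((6*2)*(-5))*(-4) + 4) = 6 + ((12*(-5))*(-4) + 4) = 6 + (-60*(-4) + 4) = 6 + (240 + 4) = 6 + 244 = 250)
(J(G(-2, -2), 23) + 268)*(272 + Q) = (6*(-2) + 268)*(272 + 250) = (-12 + 268)*522 = 256*522 = 133632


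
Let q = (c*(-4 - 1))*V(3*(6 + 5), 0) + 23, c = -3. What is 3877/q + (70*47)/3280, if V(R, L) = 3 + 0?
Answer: 323507/5576 ≈ 58.018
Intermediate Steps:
V(R, L) = 3
q = 68 (q = -3*(-4 - 1)*3 + 23 = -3*(-5)*3 + 23 = 15*3 + 23 = 45 + 23 = 68)
3877/q + (70*47)/3280 = 3877/68 + (70*47)/3280 = 3877*(1/68) + 3290*(1/3280) = 3877/68 + 329/328 = 323507/5576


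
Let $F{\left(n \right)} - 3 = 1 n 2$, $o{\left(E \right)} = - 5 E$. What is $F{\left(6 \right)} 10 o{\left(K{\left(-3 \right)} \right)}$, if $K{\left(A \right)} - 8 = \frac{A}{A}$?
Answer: $-6750$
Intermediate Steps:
$K{\left(A \right)} = 9$ ($K{\left(A \right)} = 8 + \frac{A}{A} = 8 + 1 = 9$)
$F{\left(n \right)} = 3 + 2 n$ ($F{\left(n \right)} = 3 + 1 n 2 = 3 + n 2 = 3 + 2 n$)
$F{\left(6 \right)} 10 o{\left(K{\left(-3 \right)} \right)} = \left(3 + 2 \cdot 6\right) 10 \left(\left(-5\right) 9\right) = \left(3 + 12\right) 10 \left(-45\right) = 15 \cdot 10 \left(-45\right) = 150 \left(-45\right) = -6750$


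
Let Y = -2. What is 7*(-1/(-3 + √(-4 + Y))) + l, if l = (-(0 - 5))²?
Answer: 132/5 + 7*I*√6/15 ≈ 26.4 + 1.1431*I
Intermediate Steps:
l = 25 (l = (-1*(-5))² = 5² = 25)
7*(-1/(-3 + √(-4 + Y))) + l = 7*(-1/(-3 + √(-4 - 2))) + 25 = 7*(-1/(-3 + √(-6))) + 25 = 7*(-1/(-3 + I*√6)) + 25 = -7/(-3 + I*√6) + 25 = 25 - 7/(-3 + I*√6)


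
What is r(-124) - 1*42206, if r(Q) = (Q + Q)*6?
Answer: -43694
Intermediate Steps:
r(Q) = 12*Q (r(Q) = (2*Q)*6 = 12*Q)
r(-124) - 1*42206 = 12*(-124) - 1*42206 = -1488 - 42206 = -43694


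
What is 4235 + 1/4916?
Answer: 20819261/4916 ≈ 4235.0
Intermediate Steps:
4235 + 1/4916 = 20819261/4916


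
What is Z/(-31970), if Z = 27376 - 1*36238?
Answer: 4431/15985 ≈ 0.27720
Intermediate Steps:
Z = -8862 (Z = 27376 - 36238 = -8862)
Z/(-31970) = -8862/(-31970) = -8862*(-1/31970) = 4431/15985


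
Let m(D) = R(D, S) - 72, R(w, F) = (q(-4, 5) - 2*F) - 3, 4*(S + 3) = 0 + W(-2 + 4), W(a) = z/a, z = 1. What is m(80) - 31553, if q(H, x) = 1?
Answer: -126485/4 ≈ -31621.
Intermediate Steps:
W(a) = 1/a
S = -23/8 (S = -3 + (0 + 1/(-2 + 4))/4 = -3 + (0 + 1/2)/4 = -3 + (1/4)*(1/2) = -3 + 1/8 = -23/8 ≈ -2.8750)
R(w, F) = -2 - 2*F (R(w, F) = (1 - 2*F) - 3 = -2 - 2*F)
m(D) = -273/4 (m(D) = (-2 - 2*(-23/8)) - 72 = (-2 + 23/4) - 72 = 15/4 - 72 = -273/4)
m(80) - 31553 = -273/4 - 31553 = -126485/4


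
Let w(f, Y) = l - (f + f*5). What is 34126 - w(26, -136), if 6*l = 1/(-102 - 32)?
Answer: 27562729/804 ≈ 34282.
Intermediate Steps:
l = -1/804 (l = 1/(6*(-102 - 32)) = (1/6)/(-134) = (1/6)*(-1/134) = -1/804 ≈ -0.0012438)
w(f, Y) = -1/804 - 6*f (w(f, Y) = -1/804 - (f + f*5) = -1/804 - (f + 5*f) = -1/804 - 6*f)
34126 - w(26, -136) = 34126 - (-1/804 - 6*26) = 34126 - (-1/804 - 156) = 34126 - 1*(-125425/804) = 34126 + 125425/804 = 27562729/804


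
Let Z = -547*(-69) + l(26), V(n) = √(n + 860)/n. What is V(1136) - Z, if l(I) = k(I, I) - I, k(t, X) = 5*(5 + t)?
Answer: -37872 + √499/568 ≈ -37872.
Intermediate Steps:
k(t, X) = 25 + 5*t
l(I) = 25 + 4*I (l(I) = (25 + 5*I) - I = 25 + 4*I)
V(n) = √(860 + n)/n
Z = 37872 (Z = -547*(-69) + (25 + 4*26) = 37743 + (25 + 104) = 37743 + 129 = 37872)
V(1136) - Z = √(860 + 1136)/1136 - 1*37872 = √1996/1136 - 37872 = (2*√499)/1136 - 37872 = √499/568 - 37872 = -37872 + √499/568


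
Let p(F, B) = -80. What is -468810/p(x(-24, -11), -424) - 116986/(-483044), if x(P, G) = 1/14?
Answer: 5661630413/966088 ≈ 5860.4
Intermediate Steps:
x(P, G) = 1/14
-468810/p(x(-24, -11), -424) - 116986/(-483044) = -468810/(-80) - 116986/(-483044) = -468810*(-1/80) - 116986*(-1/483044) = 46881/8 + 58493/241522 = 5661630413/966088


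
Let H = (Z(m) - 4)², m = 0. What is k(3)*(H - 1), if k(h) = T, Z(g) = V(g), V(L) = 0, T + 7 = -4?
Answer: -165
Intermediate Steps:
T = -11 (T = -7 - 4 = -11)
Z(g) = 0
k(h) = -11
H = 16 (H = (0 - 4)² = (-4)² = 16)
k(3)*(H - 1) = -11*(16 - 1) = -11*15 = -165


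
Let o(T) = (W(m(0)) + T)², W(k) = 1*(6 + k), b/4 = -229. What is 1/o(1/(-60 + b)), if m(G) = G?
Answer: 952576/34281025 ≈ 0.027787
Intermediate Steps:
b = -916 (b = 4*(-229) = -916)
W(k) = 6 + k
o(T) = (6 + T)² (o(T) = ((6 + 0) + T)² = (6 + T)²)
1/o(1/(-60 + b)) = 1/((6 + 1/(-60 - 916))²) = 1/((6 + 1/(-976))²) = 1/((6 - 1/976)²) = 1/((5855/976)²) = 1/(34281025/952576) = 952576/34281025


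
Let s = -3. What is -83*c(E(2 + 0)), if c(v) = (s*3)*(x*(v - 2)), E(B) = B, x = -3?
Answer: 0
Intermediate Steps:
c(v) = -54 + 27*v (c(v) = (-3*3)*(-3*(v - 2)) = -(-27)*(-2 + v) = -9*(6 - 3*v) = -54 + 27*v)
-83*c(E(2 + 0)) = -83*(-54 + 27*(2 + 0)) = -83*(-54 + 27*2) = -83*(-54 + 54) = -83*0 = 0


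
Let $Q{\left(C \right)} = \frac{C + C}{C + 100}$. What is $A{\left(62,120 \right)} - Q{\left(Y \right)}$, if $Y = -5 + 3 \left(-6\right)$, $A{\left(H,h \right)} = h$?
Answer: $\frac{9286}{77} \approx 120.6$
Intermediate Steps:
$Y = -23$ ($Y = -5 - 18 = -23$)
$Q{\left(C \right)} = \frac{2 C}{100 + C}$
$A{\left(62,120 \right)} - Q{\left(Y \right)} = 120 - 2 \left(-23\right) \frac{1}{100 - 23} = 120 - 2 \left(-23\right) \frac{1}{77} = 120 - - \frac{46}{77} = 120 + \frac{46}{77} = \frac{9286}{77}$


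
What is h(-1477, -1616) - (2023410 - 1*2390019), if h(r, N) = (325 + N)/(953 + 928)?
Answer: 689590238/1881 ≈ 3.6661e+5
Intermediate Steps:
h(r, N) = 325/1881 + N/1881 (h(r, N) = (325 + N)/1881 = (325 + N)*(1/1881) = 325/1881 + N/1881)
h(-1477, -1616) - (2023410 - 1*2390019) = (325/1881 + (1/1881)*(-1616)) - (2023410 - 1*2390019) = (325/1881 - 1616/1881) - (2023410 - 2390019) = -1291/1881 - 1*(-366609) = -1291/1881 + 366609 = 689590238/1881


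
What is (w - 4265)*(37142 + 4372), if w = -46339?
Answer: -2100774456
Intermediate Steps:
(w - 4265)*(37142 + 4372) = (-46339 - 4265)*(37142 + 4372) = -50604*41514 = -2100774456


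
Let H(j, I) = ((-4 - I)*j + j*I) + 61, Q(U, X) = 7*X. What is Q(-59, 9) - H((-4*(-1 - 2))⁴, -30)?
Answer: 82946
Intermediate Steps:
H(j, I) = 61 + I*j + j*(-4 - I) (H(j, I) = (j*(-4 - I) + I*j) + 61 = (I*j + j*(-4 - I)) + 61 = 61 + I*j + j*(-4 - I))
Q(-59, 9) - H((-4*(-1 - 2))⁴, -30) = 7*9 - (61 - 4*256*(-1 - 2)⁴) = 63 - (61 - 4*(-4*(-3))⁴) = 63 - (61 - 4*12⁴) = 63 - (61 - 4*20736) = 63 - (61 - 82944) = 63 - 1*(-82883) = 63 + 82883 = 82946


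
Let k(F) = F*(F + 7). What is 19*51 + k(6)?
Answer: 1047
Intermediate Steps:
k(F) = F*(7 + F)
19*51 + k(6) = 19*51 + 6*(7 + 6) = 969 + 6*13 = 969 + 78 = 1047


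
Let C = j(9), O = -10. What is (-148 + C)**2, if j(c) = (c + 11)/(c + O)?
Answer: 28224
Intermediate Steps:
j(c) = (11 + c)/(-10 + c) (j(c) = (c + 11)/(c - 10) = (11 + c)/(-10 + c))
C = -20 (C = (11 + 9)/(-10 + 9) = 20/(-1) = -1*20 = -20)
(-148 + C)**2 = (-148 - 20)**2 = (-168)**2 = 28224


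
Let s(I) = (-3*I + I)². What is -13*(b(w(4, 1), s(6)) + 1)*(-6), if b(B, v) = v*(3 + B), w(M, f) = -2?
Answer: 11310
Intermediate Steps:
s(I) = 4*I² (s(I) = (-2*I)² = 4*I²)
-13*(b(w(4, 1), s(6)) + 1)*(-6) = -13*((4*6²)*(3 - 2) + 1)*(-6) = -13*((4*36)*1 + 1)*(-6) = -13*(144*1 + 1)*(-6) = -13*(144 + 1)*(-6) = -13*145*(-6) = -1885*(-6) = 11310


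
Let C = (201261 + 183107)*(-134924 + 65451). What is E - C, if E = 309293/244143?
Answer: 6519398885248445/244143 ≈ 2.6703e+10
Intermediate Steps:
E = 309293/244143 (E = 309293*(1/244143) = 309293/244143 ≈ 1.2669)
C = -26703198064 (C = 384368*(-69473) = -26703198064)
E - C = 309293/244143 - 1*(-26703198064) = 309293/244143 + 26703198064 = 6519398885248445/244143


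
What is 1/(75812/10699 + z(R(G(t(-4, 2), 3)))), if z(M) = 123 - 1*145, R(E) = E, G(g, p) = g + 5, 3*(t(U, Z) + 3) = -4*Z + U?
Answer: -10699/159566 ≈ -0.067051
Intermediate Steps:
t(U, Z) = -3 - 4*Z/3 + U/3 (t(U, Z) = -3 + (-4*Z + U)/3 = -3 + (U - 4*Z)/3 = -3 + (-4*Z/3 + U/3) = -3 - 4*Z/3 + U/3)
G(g, p) = 5 + g
z(M) = -22 (z(M) = 123 - 145 = -22)
1/(75812/10699 + z(R(G(t(-4, 2), 3)))) = 1/(75812/10699 - 22) = 1/(-159566/10699) = -10699/159566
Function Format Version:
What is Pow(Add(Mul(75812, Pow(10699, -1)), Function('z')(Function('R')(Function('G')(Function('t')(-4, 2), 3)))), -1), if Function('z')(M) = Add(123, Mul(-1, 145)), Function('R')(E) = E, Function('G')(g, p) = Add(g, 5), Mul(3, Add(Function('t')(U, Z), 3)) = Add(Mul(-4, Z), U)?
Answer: Rational(-10699, 159566) ≈ -0.067051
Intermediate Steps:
Function('t')(U, Z) = Add(-3, Mul(Rational(-4, 3), Z), Mul(Rational(1, 3), U)) (Function('t')(U, Z) = Add(-3, Mul(Rational(1, 3), Add(Mul(-4, Z), U))) = Add(-3, Mul(Rational(1, 3), Add(U, Mul(-4, Z)))) = Add(-3, Add(Mul(Rational(-4, 3), Z), Mul(Rational(1, 3), U))) = Add(-3, Mul(Rational(-4, 3), Z), Mul(Rational(1, 3), U)))
Function('G')(g, p) = Add(5, g)
Function('z')(M) = -22 (Function('z')(M) = Add(123, -145) = -22)
Pow(Add(Mul(75812, Pow(10699, -1)), Function('z')(Function('R')(Function('G')(Function('t')(-4, 2), 3)))), -1) = Pow(Add(Mul(75812, Pow(10699, -1)), -22), -1) = Pow(Add(Mul(75812, Rational(1, 10699)), -22), -1) = Pow(Add(Rational(75812, 10699), -22), -1) = Pow(Rational(-159566, 10699), -1) = Rational(-10699, 159566)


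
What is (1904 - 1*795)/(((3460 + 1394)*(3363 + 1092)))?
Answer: 1109/21624570 ≈ 5.1284e-5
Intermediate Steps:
(1904 - 1*795)/(((3460 + 1394)*(3363 + 1092))) = (1904 - 795)/((4854*4455)) = 1109/21624570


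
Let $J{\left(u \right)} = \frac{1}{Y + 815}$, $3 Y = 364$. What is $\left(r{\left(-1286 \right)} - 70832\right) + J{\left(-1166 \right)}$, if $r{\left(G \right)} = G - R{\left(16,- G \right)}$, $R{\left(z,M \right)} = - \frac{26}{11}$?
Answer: $- \frac{2228301015}{30899} \approx -72116.0$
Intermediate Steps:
$Y = \frac{364}{3}$ ($Y = \frac{1}{3} \cdot 364 = \frac{364}{3} \approx 121.33$)
$R{\left(z,M \right)} = - \frac{26}{11}$ ($R{\left(z,M \right)} = \left(-26\right) \frac{1}{11} = - \frac{26}{11}$)
$J{\left(u \right)} = \frac{3}{2809}$ ($J{\left(u \right)} = \frac{1}{\frac{364}{3} + 815} = \frac{1}{\frac{2809}{3}} = \frac{3}{2809}$)
$r{\left(G \right)} = \frac{26}{11} + G$ ($r{\left(G \right)} = G - - \frac{26}{11} = G + \frac{26}{11} = \frac{26}{11} + G$)
$\left(r{\left(-1286 \right)} - 70832\right) + J{\left(-1166 \right)} = \left(\left(\frac{26}{11} - 1286\right) - 70832\right) + \frac{3}{2809} = \left(- \frac{14120}{11} - 70832\right) + \frac{3}{2809} = - \frac{793272}{11} + \frac{3}{2809} = - \frac{2228301015}{30899}$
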